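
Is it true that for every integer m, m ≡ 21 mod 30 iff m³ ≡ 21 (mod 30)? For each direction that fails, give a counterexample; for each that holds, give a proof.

(→) Suppose m ≡ 21 mod 30. Write m = 30j + 21. Then (30j + 21)³ = 27000j³ + 56700j² + 39690j + 9261 = 30(900j³ + 1890j² + 1323j + 308) + 21, so m³ ≡ 21 (mod 30).

(←) Conversely, suppose m³ ≡ 21 (mod 30). The only residue r in {0, …, 29} with r³ ≡ 21 (mod 30) is r = 21, so m ≡ 21 (mod 30).

Equivalent; both directions hold.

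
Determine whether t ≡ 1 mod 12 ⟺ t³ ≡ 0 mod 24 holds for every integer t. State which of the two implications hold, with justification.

Both directions fail.

(⟹) This fails: take t = 1. Then 1 ≡ 1 (mod 12), but 1³ = 1 ≡ 1 (mod 24), not 0.

(⟸) This fails: take t = 0. Then 0³ = 0 ≡ 0 (mod 24), yet 0 ≡ 0 (mod 12), not 1.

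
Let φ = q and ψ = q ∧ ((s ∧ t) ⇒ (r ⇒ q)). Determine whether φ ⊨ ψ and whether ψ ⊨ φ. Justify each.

Both directions hold; the statement is true.

(⟹) Assume the antecedent. If q is true, q ∧ ((s ∧ t) ⇒ (r ⇒ q)) reduces to true regardless of the other variables. If q is false, the antecedent cannot hold. Either way q ∧ ((s ∧ t) ⇒ (r ⇒ q)) holds.

(⟸) Assume the antecedent. If q is true, q reduces to true regardless of the other variables. If q is false, the antecedent cannot hold. Either way q holds.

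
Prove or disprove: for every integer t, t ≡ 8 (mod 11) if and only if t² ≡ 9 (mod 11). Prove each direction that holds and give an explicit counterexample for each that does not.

[⇒] Suppose t ≡ 8 (mod 11). Write t = 11j + 8. Then (11j + 8)² = 121j² + 176j + 64 = 11(11j² + 16j + 5) + 9, so t² ≡ 9 (mod 11).

[⇐] This fails: take t = 3. Then 3² = 9 ≡ 9 (mod 11), yet 3 ≡ 3 (mod 11), not 8.

(⇒) holds; (⇐) fails.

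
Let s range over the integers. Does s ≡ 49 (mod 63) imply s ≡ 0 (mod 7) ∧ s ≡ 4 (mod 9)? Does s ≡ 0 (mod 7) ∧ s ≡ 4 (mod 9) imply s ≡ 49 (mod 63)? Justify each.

Both directions hold; the statement is true.

Forward direction. Suppose s ≡ 49 (mod 63); write s = 63j + 49. Since 7 ∣ 63, reducing mod 7 gives s ≡ 49 ≡ 0 (mod 7); since 9 ∣ 63, reducing mod 9 gives s ≡ 49 ≡ 4 (mod 9).

Converse. If s ≡ 0 (mod 7) and s ≡ 4 (mod 9), then by the Chinese remainder theorem s ≡ 49 (mod 63). This is exactly s ≡ 49 (mod 63).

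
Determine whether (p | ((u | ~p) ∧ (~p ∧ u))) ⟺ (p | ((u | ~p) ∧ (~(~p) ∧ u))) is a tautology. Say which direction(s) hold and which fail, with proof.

Only the reverse direction holds.

(⇒) This fails. Under u = T, p = F, the left side is true but the right side is false.

(⇐) Assume the antecedent. If u is true, p | ((u | ~p) ∧ (~p ∧ u)) reduces to true regardless of the other variables. If u is false, the antecedent forces (u = F, p = T), and p | ((u | ~p) ∧ (~p ∧ u)) holds there. Either way p | ((u | ~p) ∧ (~p ∧ u)) holds.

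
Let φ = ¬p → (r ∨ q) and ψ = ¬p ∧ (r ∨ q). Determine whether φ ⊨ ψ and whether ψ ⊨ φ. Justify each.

Only the reverse direction holds.

(→) This fails. Under q = F, r = F, p = T, the left side is true but the right side is false.

(←) Assume the antecedent. If q is true, ¬p → (r ∨ q) reduces to true regardless of the other variables. If q is false, the antecedent forces (q = F, r = T, p = F), and ¬p → (r ∨ q) holds there. Either way ¬p → (r ∨ q) holds.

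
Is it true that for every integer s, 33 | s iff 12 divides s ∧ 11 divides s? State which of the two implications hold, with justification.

(⇒) This fails: take s = 33. Certainly 33 ∣ 33, but 12 ∤ 33.

(⇐) Suppose 12 ∣ s and 11 ∣ s. Any common multiple of 12 and 11 is a multiple of their lcm; here gcd(12, 11) = 1, so lcm(12, 11) = 12·11 = 132, so 132 ∣ s. Since 33 ∣ 132, it follows that 33 ∣ s.

The forward direction fails; the converse holds.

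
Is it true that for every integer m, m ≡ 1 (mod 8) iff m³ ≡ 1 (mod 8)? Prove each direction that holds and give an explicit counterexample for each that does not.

Both directions hold; the statement is true.

(⟸) Suppose m³ ≡ 1 (mod 8). The only residue r in {0, …, 7} with r³ ≡ 1 (mod 8) is r = 1, so m ≡ 1 (mod 8).

(⟹) Suppose m ≡ 1 (mod 8). Write m = 8j + 1. Then (8j + 1)³ = 512j³ + 192j² + 24j + 1 = 8(64j³ + 24j² + 3j) + 1, so m³ ≡ 1 (mod 8).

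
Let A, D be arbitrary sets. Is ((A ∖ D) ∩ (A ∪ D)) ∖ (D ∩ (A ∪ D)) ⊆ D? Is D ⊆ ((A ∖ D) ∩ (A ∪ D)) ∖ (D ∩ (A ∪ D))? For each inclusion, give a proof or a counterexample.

(⊆) fails and (⊇) fails.

(⊆) This inclusion fails. Take A = {1}, D = ∅; then 1 ∈ ((A ∖ D) ∩ (A ∪ D)) ∖ (D ∩ (A ∪ D)) but 1 ∉ D.

(⊇) This inclusion fails. Take A = ∅, D = {1}; then 1 ∈ D but 1 ∉ ((A ∖ D) ∩ (A ∪ D)) ∖ (D ∩ (A ∪ D)).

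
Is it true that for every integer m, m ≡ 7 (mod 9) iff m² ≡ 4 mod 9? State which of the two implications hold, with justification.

(⇒) holds; (⇐) fails.

[⇒] Suppose m ≡ 7 (mod 9). Write m = 9j + 7. Then (9j + 7)² = 81j² + 126j + 49 = 9(9j² + 14j + 5) + 4, so m² ≡ 4 (mod 9).

[⇐] This fails: take m = 2. Then 2² = 4 ≡ 4 (mod 9), yet 2 ≡ 2 (mod 9), not 7.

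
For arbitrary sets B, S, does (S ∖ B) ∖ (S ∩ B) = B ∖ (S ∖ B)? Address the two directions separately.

Forward inclusion. This inclusion fails. Take B = ∅, S = {1}; then 1 ∈ (S ∖ B) ∖ (S ∩ B) but 1 ∉ B ∖ (S ∖ B).

Reverse inclusion. This inclusion fails. Take B = {1}, S = ∅; then 1 ∈ B ∖ (S ∖ B) but 1 ∉ (S ∖ B) ∖ (S ∩ B).

(⊆) fails and (⊇) fails.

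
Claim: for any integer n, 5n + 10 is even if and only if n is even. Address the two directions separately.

Both directions hold; the statement is true.

Forward direction. Suppose 5n + 10 is even. Since 5 is odd, 5n and n have the same parity, so 5n + 10 ≡ n + 10 (mod 2). As 10 is even, 5n + 10 is even exactly when n is even. Thus n is even.

Converse. Suppose n is even; write n = 2j. Then 5n + 10 = 5·(2j) + 10 = 2·5j + 10, which is even.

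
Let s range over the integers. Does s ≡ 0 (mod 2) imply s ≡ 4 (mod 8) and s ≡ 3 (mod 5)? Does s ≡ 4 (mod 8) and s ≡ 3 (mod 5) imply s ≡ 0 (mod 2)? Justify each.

(←) If s ≡ 4 (mod 8) and s ≡ 3 (mod 5), then by the Chinese remainder theorem s ≡ 28 (mod 40). Since 28 ≡ 0 (mod 2) and 2 ∣ 40, we get s ≡ 0 (mod 2).

(→) This fails: s = 0 gives 0 ≡ 0 (mod 2) but 0 ≡ 0 (mod 8), so the conjunction on the right does not hold.

Not equivalent: only (⇐) holds.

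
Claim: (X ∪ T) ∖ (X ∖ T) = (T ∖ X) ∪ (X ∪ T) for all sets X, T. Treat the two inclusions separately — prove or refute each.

Forward inclusion. Let x ∈ (X ∪ T) ∖ (X ∖ T). Then either x ∈ T and x ∉ X; or x ∈ X ∩ T. In each case x ∈ (T ∖ X) ∪ (X ∪ T), so (X ∪ T) ∖ (X ∖ T) ⊆ (T ∖ X) ∪ (X ∪ T).

Reverse inclusion. This inclusion fails. Take X = {1}, T = ∅; then 1 ∈ (T ∖ X) ∪ (X ∪ T) but 1 ∉ (X ∪ T) ∖ (X ∖ T).

(⊆) holds; (⊇) fails.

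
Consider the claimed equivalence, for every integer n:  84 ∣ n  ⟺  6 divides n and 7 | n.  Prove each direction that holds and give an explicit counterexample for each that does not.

Only the forward implication holds.

(⇒) If 84 ∣ n, write n = 84q. Since 84 = 14·6, n = 6·(14q), so 6 ∣ n; and since 84 = 12·7, n = 7·(12q), so 7 ∣ n.

(⇐) This fails: take n = 42. Both 6 ∣ 42 and 7 ∣ 42, yet 42 is not a multiple of 84 (since 42 = 0·84 + 42), so 84 ∤ 42.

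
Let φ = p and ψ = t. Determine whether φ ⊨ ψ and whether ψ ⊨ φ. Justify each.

(→) This fails. Under t = F, p = T, the left side is true but the right side is false.

(←) This fails. Under t = T, p = F, the left side is false but the right side is true.

(⇒) fails and (⇐) fails.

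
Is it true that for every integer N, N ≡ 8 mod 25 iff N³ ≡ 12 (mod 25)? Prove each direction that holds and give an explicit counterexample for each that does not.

The biconditional holds.

[⇐] Suppose N³ ≡ 12 (mod 25). The only residue r in {0, …, 24} with r³ ≡ 12 (mod 25) is r = 8, so N ≡ 8 (mod 25).

[⇒] Suppose N ≡ 8 mod 25. Write N = 25j + 8. Then (25j + 8)³ = 15625j³ + 15000j² + 4800j + 512 = 25(625j³ + 600j² + 192j + 20) + 12, so N³ ≡ 12 (mod 25).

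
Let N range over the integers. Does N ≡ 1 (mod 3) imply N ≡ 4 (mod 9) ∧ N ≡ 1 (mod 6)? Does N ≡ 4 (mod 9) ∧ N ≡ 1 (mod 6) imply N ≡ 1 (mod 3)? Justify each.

(⟸) If N ≡ 4 (mod 9) and N ≡ 1 (mod 6), then by the Chinese remainder theorem N ≡ 13 (mod 18). Since 13 ≡ 1 (mod 3) and 3 ∣ 18, we get N ≡ 1 (mod 3).

(⟹) This fails: N = 1 gives 1 ≡ 1 (mod 3) but 1 ≡ 1 (mod 9), so the conjunction on the right does not hold.

Only the converse holds.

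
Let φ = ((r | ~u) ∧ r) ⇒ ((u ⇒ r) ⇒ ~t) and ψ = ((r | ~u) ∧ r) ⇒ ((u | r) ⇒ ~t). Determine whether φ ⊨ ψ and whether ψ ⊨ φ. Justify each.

Both directions hold; the statement is true.

[⇒] Assume the antecedent. If r is true, the antecedent forces (u = F, r = T, t = F) or (u = T, r = T, t = F), and the consequent holds there. If r is false, the consequent reduces to true regardless of the other variables. Either way the consequent holds.

[⇐] Assume the antecedent. If r is true, the antecedent forces (u = F, r = T, t = F) or (u = T, r = T, t = F), and the consequent holds there. If r is false, the consequent reduces to true regardless of the other variables. Either way the consequent holds.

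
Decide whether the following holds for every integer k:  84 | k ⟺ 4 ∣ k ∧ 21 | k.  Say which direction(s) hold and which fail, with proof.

Forward direction. If 84 ∣ k, write k = 84q. Since 84 = 21·4, k = 4·(21q), so 4 ∣ k; and since 84 = 4·21, k = 21·(4q), so 21 ∣ k.

Converse. Suppose 4 ∣ k and 21 ∣ k. Any common multiple of 4 and 21 is a multiple of their lcm; here gcd(4, 21) = 1, so lcm(4, 21) = 4·21 = 84, so 84 ∣ k.

Equivalent; both directions hold.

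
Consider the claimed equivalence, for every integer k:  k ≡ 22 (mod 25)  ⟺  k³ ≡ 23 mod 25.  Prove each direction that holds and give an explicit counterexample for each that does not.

Forward direction. Suppose k ≡ 22 (mod 25). Write k = 25j + 22. Then (25j + 22)³ = 15625j³ + 41250j² + 36300j + 10648 = 25(625j³ + 1650j² + 1452j + 425) + 23, so k³ ≡ 23 (mod 25).

Converse. Suppose k³ ≡ 23 (mod 25). The only residue r in {0, …, 24} with r³ ≡ 23 (mod 25) is r = 22, so k ≡ 22 (mod 25).

Equivalent; both directions hold.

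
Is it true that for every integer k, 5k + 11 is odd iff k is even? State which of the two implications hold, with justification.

(→) Suppose 5k + 11 is odd. Since 5 is odd, 5k and k have the same parity, so 5k + 11 ≡ k + 11 (mod 2). As 11 is odd, 5k + 11 is odd exactly when k is even. Thus k is even.

(←) Conversely, suppose k is even; write k = 2j. Then 5k + 11 = 5·(2j) + 11 = 2·5j + 11, which is odd.

Both directions hold.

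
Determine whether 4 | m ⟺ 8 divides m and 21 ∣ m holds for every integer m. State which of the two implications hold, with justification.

(→) This fails: take m = 4. Certainly 4 ∣ 4, but 8 ∤ 4.

(←) Suppose 8 ∣ m and 21 ∣ m. Any common multiple of 8 and 21 is a multiple of their lcm; here gcd(8, 21) = 1, so lcm(8, 21) = 8·21 = 168, so 168 ∣ m. Since 4 ∣ 168, it follows that 4 ∣ m.

Not equivalent: only (⇐) holds.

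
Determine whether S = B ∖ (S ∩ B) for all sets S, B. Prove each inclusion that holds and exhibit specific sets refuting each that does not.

(⟹) This inclusion fails. Take S = {1}, B = ∅; then 1 ∈ S but 1 ∉ B ∖ (S ∩ B).

(⟸) This inclusion fails. Take S = ∅, B = {1}; then 1 ∈ B ∖ (S ∩ B) but 1 ∉ S.

Both inclusions fail.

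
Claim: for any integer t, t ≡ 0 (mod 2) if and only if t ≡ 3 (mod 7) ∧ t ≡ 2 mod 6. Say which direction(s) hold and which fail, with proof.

Only the converse holds.

(⟹) This fails: t = 0 gives 0 ≡ 0 (mod 2) but 0 ≡ 0 (mod 7), so the conjunction on the right does not hold.

(⟸) Conversely, if t ≡ 3 (mod 7) and t ≡ 2 (mod 6), then by the Chinese remainder theorem t ≡ 38 (mod 42). Since 38 ≡ 0 (mod 2) and 2 ∣ 42, we get t ≡ 0 (mod 2).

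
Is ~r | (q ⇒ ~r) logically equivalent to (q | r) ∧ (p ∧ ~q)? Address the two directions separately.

(⇒) fails; (⇐) holds.

Forward direction. This fails. Under r = F, q = F, p = F, the left side is true but the right side is false.

Converse. Assume the antecedent. If r is true, the antecedent forces (r = T, q = F, p = T), and ~r | (q ⇒ ~r) holds there. If r is false, the antecedent cannot hold. Either way ~r | (q ⇒ ~r) holds.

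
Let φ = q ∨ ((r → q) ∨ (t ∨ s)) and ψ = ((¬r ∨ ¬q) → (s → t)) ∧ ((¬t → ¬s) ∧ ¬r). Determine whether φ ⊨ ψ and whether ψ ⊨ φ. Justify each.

(→) This fails. Under r = T, q = T, s = F, t = F, the left side is true but the right side is false.

(←) Assume the antecedent. If r is true, the antecedent cannot hold. If r is false, q ∨ ((r → q) ∨ (t ∨ s)) reduces to true regardless of the other variables. Either way q ∨ ((r → q) ∨ (t ∨ s)) holds.

Not equivalent: only (⇐) holds.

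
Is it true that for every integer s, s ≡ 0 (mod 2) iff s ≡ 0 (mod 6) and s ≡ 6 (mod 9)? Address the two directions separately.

Only the converse holds.

(⟹) This fails: s = 0 gives 0 ≡ 0 (mod 2) but 0 ≡ 0 (mod 9), so the conjunction on the right does not hold.

(⟸) Conversely, if s ≡ 0 (mod 6) and s ≡ 6 (mod 9), then by the Chinese remainder theorem s ≡ 6 (mod 18). Since 6 ≡ 0 (mod 2) and 2 ∣ 18, we get s ≡ 0 (mod 2).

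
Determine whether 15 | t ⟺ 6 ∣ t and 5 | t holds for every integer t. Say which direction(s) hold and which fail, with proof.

Not equivalent: only (⇐) holds.

[⇒] This fails: take t = 15. Certainly 15 ∣ 15, but 6 ∤ 15.

[⇐] Suppose 6 ∣ t and 5 ∣ t. Any common multiple of 6 and 5 is a multiple of their lcm; here gcd(6, 5) = 1, so lcm(6, 5) = 6·5 = 30, so 30 ∣ t. Since 15 ∣ 30, it follows that 15 ∣ t.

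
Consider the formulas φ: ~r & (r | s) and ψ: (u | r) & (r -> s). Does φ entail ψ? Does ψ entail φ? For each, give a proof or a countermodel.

(⟹) This fails. Under r = F, u = F, s = T, the left side is true but the right side is false.

(⟸) This fails. Under r = F, u = T, s = F, the left side is false but the right side is true.

Both directions fail.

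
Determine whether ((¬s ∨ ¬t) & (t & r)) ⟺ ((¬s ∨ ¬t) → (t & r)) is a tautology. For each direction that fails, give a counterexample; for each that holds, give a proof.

Only the forward direction holds.

[⇐] This fails. Under t = T, r = F, s = T, the left side is false but the right side is true.

[⇒] Assume the antecedent. If t is true, the antecedent forces (t = T, r = T, s = F), and (¬s ∨ ¬t) → (t & r) holds there. If t is false, the antecedent cannot hold. Either way (¬s ∨ ¬t) → (t & r) holds.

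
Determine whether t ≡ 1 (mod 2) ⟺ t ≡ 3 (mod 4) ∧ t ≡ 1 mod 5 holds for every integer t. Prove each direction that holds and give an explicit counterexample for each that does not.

(→) This fails: t = 1 gives 1 ≡ 1 (mod 2) but 1 ≡ 1 (mod 4), so the conjunction on the right does not hold.

(←) Conversely, if t ≡ 3 (mod 4) and t ≡ 1 (mod 5), then by the Chinese remainder theorem t ≡ 11 (mod 20). Since 11 ≡ 1 (mod 2) and 2 ∣ 20, we get t ≡ 1 (mod 2).

Only the converse holds.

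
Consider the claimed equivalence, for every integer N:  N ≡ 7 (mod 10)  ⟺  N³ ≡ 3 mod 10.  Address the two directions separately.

(⇒) Suppose N ≡ 7 (mod 10). Write N = 10j + 7. Then (10j + 7)³ = 1000j³ + 2100j² + 1470j + 343 = 10(100j³ + 210j² + 147j + 34) + 3, so N³ ≡ 3 (mod 10).

(⇐) For the converse, argue contrapositively. If N ≢ 7 (mod 10), then N is congruent to one of 0, 1, 2, 3, 4, 5, 6, 8, 9 modulo 10, and these give N³ ≡ 0, 1, 8, 7, 4, 5, 6, 2, 9 respectively — never 3.

Both implications hold.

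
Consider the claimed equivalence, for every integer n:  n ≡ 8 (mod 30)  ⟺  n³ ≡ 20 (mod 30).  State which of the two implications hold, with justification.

(⇒) This fails: take n = 8. Then 8 ≡ 8 (mod 30), but 8³ = 512 ≡ 2 (mod 30), not 20.

(⇐) This fails: take n = 20. Then 20³ = 8000 ≡ 20 (mod 30), yet 20 ≡ 20 (mod 30), not 8.

Both directions fail.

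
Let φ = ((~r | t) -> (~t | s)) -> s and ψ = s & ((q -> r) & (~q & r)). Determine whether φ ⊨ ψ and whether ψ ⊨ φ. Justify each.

Converse. Assume the antecedent. If s is true, ((~r | t) -> (~t | s)) -> s reduces to true regardless of the other variables. If s is false, the antecedent cannot hold. Either way ((~r | t) -> (~t | s)) -> s holds.

Forward direction. This fails. Under s = T, r = F, q = F, t = F, the left side is true but the right side is false.

Only the converse holds.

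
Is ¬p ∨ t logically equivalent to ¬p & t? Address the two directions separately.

(→) This fails. Under p = F, t = F, the left side is true but the right side is false.

(←) Assume the antecedent. If p is true, the antecedent cannot hold. If p is false, ¬p ∨ t reduces to true regardless of the other variables. Either way ¬p ∨ t holds.

Only the converse holds.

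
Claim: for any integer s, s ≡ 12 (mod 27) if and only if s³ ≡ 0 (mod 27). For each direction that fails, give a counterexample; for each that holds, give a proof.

(⇒) holds; (⇐) fails.

(⇐) This fails: take s = 0. Then 0³ = 0 ≡ 0 (mod 27), yet 0 ≡ 0 (mod 27), not 12.

(⇒) Suppose s ≡ 12 (mod 27). Write s = 27j + 12. Then (27j + 12)³ = 19683j³ + 26244j² + 11664j + 1728 = 27(729j³ + 972j² + 432j + 64) + 0, so s³ ≡ 0 (mod 27).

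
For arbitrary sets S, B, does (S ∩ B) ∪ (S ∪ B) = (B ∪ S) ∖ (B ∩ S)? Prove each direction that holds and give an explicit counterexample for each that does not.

(⊆) fails; (⊇) holds.

(⊇) Let x ∈ (B ∪ S) ∖ (B ∩ S). Then either x ∈ S and x ∉ B; or x ∈ B and x ∉ S. In each case x ∈ (S ∩ B) ∪ (S ∪ B), so (B ∪ S) ∖ (B ∩ S) ⊆ (S ∩ B) ∪ (S ∪ B).

(⊆) This inclusion fails. Take S = {1}, B = {1}; then 1 ∈ (S ∩ B) ∪ (S ∪ B) but 1 ∉ (B ∪ S) ∖ (B ∩ S).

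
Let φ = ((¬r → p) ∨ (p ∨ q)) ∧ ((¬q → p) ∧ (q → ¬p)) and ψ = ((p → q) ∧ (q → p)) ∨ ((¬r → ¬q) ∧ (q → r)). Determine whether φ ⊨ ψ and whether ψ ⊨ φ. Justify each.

(→) This fails. Under q = T, p = F, r = F, the left side is true but the right side is false.

(←) This fails. Under q = F, p = F, r = F, the left side is false but the right side is true.

Neither direction holds.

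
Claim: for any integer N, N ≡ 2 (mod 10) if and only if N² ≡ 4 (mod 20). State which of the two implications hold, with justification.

Not equivalent: only (⇒) holds.

[⇒] Suppose N ≡ 2 (mod 10). Working modulo 20, N ∈ {2, 12}; for each such r, r² ≡ 4 (mod 20).

[⇐] This fails: take N = 8. Then 8² = 64 ≡ 4 (mod 20), yet 8 ≡ 8 (mod 10), not 2.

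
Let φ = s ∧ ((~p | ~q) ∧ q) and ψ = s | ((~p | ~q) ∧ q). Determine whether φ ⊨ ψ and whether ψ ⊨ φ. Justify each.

Only the forward implication holds.

[⇒] Assume the antecedent. If p is true, the antecedent cannot hold. If p is false, the antecedent forces (p = F, q = T, s = T), and s | ((~p | ~q) ∧ q) holds there. Either way s | ((~p | ~q) ∧ q) holds.

[⇐] This fails. Under p = F, q = T, s = F, the left side is false but the right side is true.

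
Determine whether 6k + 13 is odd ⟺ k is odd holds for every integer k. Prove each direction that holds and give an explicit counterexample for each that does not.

[⇒] This fails: take k = 2. Then 6k + 13 = 25, which is odd, yet k = 2 is even, not odd.

[⇐] Suppose k is odd. Since 6 is even, 6k is even for every k, so 6k + 13 has the same parity as 13, which is odd. Hence 6k + 13 is odd.

Only the converse holds.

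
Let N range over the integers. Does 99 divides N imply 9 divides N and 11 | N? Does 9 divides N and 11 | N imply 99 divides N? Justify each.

Both directions hold; the statement is true.

(⇒) If 99 ∣ N, write N = 99q. Since 99 = 11·9, N = 9·(11q), so 9 ∣ N; and since 99 = 9·11, N = 11·(9q), so 11 ∣ N.

(⇐) Suppose 9 ∣ N and 11 ∣ N. Any common multiple of 9 and 11 is a multiple of their lcm; here gcd(9, 11) = 1, so lcm(9, 11) = 9·11 = 99, so 99 ∣ N.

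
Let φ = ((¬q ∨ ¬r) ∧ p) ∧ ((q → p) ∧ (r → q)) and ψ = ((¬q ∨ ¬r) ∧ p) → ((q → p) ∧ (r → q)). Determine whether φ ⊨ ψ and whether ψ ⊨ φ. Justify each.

(⇒) holds; (⇐) fails.

(⟸) This fails. Under p = F, q = F, r = F, the left side is false but the right side is true.

(⟹) Assume the antecedent. If p is true, the antecedent forces (p = T, q = F, r = F) or (p = T, q = T, r = F), and the consequent holds there. If p is false, the antecedent cannot hold. Either way the consequent holds.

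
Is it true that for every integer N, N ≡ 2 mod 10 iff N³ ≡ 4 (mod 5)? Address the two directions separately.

[⇒] This fails: take N = 2. Then 2 ≡ 2 (mod 10), but 2³ = 8 ≡ 3 (mod 5), not 4.

[⇐] This fails: take N = 4. Then 4³ = 64 ≡ 4 (mod 5), yet 4 ≡ 4 (mod 10), not 2.

Neither direction holds.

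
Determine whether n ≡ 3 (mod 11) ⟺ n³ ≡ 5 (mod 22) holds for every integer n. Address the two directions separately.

The forward direction fails; the converse holds.

(←) The residues r modulo 22 with r³ ≡ 5 (mod 22) are exactly {3}, and each is ≡ 3 (mod 11).

(→) This fails: take n = 14. Then 14 ≡ 3 (mod 11), but 14³ = 2744 ≡ 16 (mod 22), not 5.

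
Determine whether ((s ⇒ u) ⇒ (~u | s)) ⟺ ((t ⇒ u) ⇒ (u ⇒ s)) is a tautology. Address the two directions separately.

Equivalent; both directions hold.

Forward direction. Assume the antecedent. If s is true, (t ⇒ u) ⇒ (u ⇒ s) reduces to true regardless of the other variables. If s is false, the antecedent forces (s = F, t = F, u = F) or (s = F, t = T, u = F), and (t ⇒ u) ⇒ (u ⇒ s) holds there. Either way (t ⇒ u) ⇒ (u ⇒ s) holds.

Converse. Assume the antecedent. If s is true, (s ⇒ u) ⇒ (~u | s) reduces to true regardless of the other variables. If s is false, the antecedent forces (s = F, t = F, u = F) or (s = F, t = T, u = F), and (s ⇒ u) ⇒ (~u | s) holds there. Either way (s ⇒ u) ⇒ (~u | s) holds.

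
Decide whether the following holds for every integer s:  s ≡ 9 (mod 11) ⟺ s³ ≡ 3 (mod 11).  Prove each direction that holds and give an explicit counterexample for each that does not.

Both implications hold.

Forward direction. Suppose s ≡ 9 (mod 11). Write s = 11j + 9. Then (11j + 9)³ = 1331j³ + 3267j² + 2673j + 729 = 11(121j³ + 297j² + 243j + 66) + 3, so s³ ≡ 3 (mod 11).

Converse. Suppose s³ ≡ 3 (mod 11). The only residue r in {0, …, 10} with r³ ≡ 3 (mod 11) is r = 9, so s ≡ 9 (mod 11).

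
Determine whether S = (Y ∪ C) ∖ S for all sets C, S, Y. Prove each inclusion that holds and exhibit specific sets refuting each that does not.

(⊆) fails and (⊇) fails.

(⊆) This inclusion fails. Take C = ∅, S = {1}, Y = ∅; then 1 ∈ S but 1 ∉ (Y ∪ C) ∖ S.

(⊇) This inclusion fails. Take C = {1}, S = ∅, Y = ∅; then 1 ∈ (Y ∪ C) ∖ S but 1 ∉ S.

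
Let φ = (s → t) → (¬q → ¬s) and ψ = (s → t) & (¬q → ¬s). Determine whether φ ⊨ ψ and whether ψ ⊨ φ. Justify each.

(⇒) This fails. Under t = F, s = T, q = F, the left side is true but the right side is false.

(⇐) Assume the antecedent. If s is true, the antecedent forces (t = T, s = T, q = T), and (s → t) → (¬q → ¬s) holds there. If s is false, (s → t) → (¬q → ¬s) reduces to true regardless of the other variables. Either way (s → t) → (¬q → ¬s) holds.

Only the reverse direction holds.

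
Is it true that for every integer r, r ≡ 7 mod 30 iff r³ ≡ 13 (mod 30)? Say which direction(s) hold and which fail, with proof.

The biconditional holds.

(⟹) Suppose r ≡ 7 mod 30. Write r = 30j + 7. Then (30j + 7)³ = 27000j³ + 18900j² + 4410j + 343 = 30(900j³ + 630j² + 147j + 11) + 13, so r³ ≡ 13 (mod 30).

(⟸) Conversely, suppose r³ ≡ 13 (mod 30). The only residue r in {0, …, 29} with r³ ≡ 13 (mod 30) is r = 7, so r ≡ 7 (mod 30).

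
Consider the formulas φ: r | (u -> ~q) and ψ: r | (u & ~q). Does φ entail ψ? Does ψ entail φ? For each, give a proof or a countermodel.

The forward direction fails; the converse holds.

(⇐) Assume the antecedent. If q is true, the antecedent forces (q = T, u = F, r = T) or (q = T, u = T, r = T), and r | (u -> ~q) holds there. If q is false, r | (u -> ~q) reduces to true regardless of the other variables. Either way r | (u -> ~q) holds.

(⇒) This fails. Under q = F, u = F, r = F, the left side is true but the right side is false.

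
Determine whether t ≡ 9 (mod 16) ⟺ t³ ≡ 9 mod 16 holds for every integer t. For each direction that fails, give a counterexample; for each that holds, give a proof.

[⇒] Suppose t ≡ 9 (mod 16). Write t = 16j + 9. Then (16j + 9)³ = 4096j³ + 6912j² + 3888j + 729 = 16(256j³ + 432j² + 243j + 45) + 9, so t³ ≡ 9 (mod 16).

[⇐] Conversely, suppose t³ ≡ 9 (mod 16). The only residue r in {0, …, 15} with r³ ≡ 9 (mod 16) is r = 9, so t ≡ 9 (mod 16).

Equivalent; both directions hold.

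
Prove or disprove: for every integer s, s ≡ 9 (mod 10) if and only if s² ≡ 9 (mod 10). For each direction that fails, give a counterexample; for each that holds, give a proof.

Forward direction. This fails: take s = 9. Then 9 ≡ 9 (mod 10), but 9² = 81 ≡ 1 (mod 10), not 9.

Converse. This fails: take s = 3. Then 3² = 9 ≡ 9 (mod 10), yet 3 ≡ 3 (mod 10), not 9.

Both directions fail.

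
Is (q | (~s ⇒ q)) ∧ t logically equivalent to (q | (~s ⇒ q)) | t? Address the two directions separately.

Only the forward direction holds.

(←) This fails. Under q = T, s = F, t = F, the left side is false but the right side is true.

(→) Assume the antecedent. If q is true, (q | (~s ⇒ q)) | t reduces to true regardless of the other variables. If q is false, the antecedent forces (q = F, s = T, t = T), and (q | (~s ⇒ q)) | t holds there. Either way (q | (~s ⇒ q)) | t holds.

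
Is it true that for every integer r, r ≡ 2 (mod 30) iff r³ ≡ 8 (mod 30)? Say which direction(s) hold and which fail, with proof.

(⇒) Suppose r ≡ 2 (mod 30). Write r = 30j + 2. Then (30j + 2)³ = 27000j³ + 5400j² + 360j + 8 = 30(900j³ + 180j² + 12j) + 8, so r³ ≡ 8 (mod 30).

(⇐) Conversely, suppose r³ ≡ 8 (mod 30). The only residue r in {0, …, 29} with r³ ≡ 8 (mod 30) is r = 2, so r ≡ 2 (mod 30).

Both directions hold.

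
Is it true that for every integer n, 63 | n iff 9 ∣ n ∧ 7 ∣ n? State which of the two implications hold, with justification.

[⇒] If 63 ∣ n, write n = 63q. Since 63 = 7·9, n = 9·(7q), so 9 ∣ n; and since 63 = 9·7, n = 7·(9q), so 7 ∣ n.

[⇐] Suppose 9 ∣ n and 7 ∣ n. Any common multiple of 9 and 7 is a multiple of their lcm; here gcd(9, 7) = 1, so lcm(9, 7) = 9·7 = 63, so 63 ∣ n.

Equivalent; both directions hold.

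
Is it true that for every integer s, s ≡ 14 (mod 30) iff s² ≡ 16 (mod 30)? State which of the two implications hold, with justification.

Not equivalent: only (⇒) holds.

Forward direction. Suppose s ≡ 14 (mod 30). Write s = 30j + 14. Then (30j + 14)² = 900j² + 840j + 196 = 30(30j² + 28j + 6) + 16, so s² ≡ 16 (mod 30).

Converse. This fails: take s = 4. Then 4² = 16 ≡ 16 (mod 30), yet 4 ≡ 4 (mod 30), not 14.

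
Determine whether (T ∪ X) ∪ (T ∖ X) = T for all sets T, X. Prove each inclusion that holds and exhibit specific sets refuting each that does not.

The sets are not equal: only the reverse inclusion holds.

(⟸) Let x ∈ T. Then either x ∈ T and x ∉ X; or x ∈ T ∩ X. In each case x ∈ (T ∪ X) ∪ (T ∖ X), so T ⊆ (T ∪ X) ∪ (T ∖ X).

(⟹) This inclusion fails. Take T = ∅, X = {1}; then 1 ∈ (T ∪ X) ∪ (T ∖ X) but 1 ∉ T.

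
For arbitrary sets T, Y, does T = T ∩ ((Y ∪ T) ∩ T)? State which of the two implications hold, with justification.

(⊆) Let x ∈ T. Then either x ∈ T and x ∉ Y; or x ∈ T ∩ Y. In each case x ∈ T ∩ ((Y ∪ T) ∩ T), so T ⊆ T ∩ ((Y ∪ T) ∩ T).

(⊇) Let x ∈ T ∩ ((Y ∪ T) ∩ T). Then either x ∈ T and x ∉ Y; or x ∈ T ∩ Y. In each case x ∈ T, so T ∩ ((Y ∪ T) ∩ T) ⊆ T.

Both inclusions hold.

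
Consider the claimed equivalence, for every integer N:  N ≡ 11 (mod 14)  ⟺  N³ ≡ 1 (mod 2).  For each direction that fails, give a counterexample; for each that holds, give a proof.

(⟹) Suppose N ≡ 11 (mod 14). Then N³ ≡ 11³ = 1331 (mod 14), and since 2 ∣ 14, also N³ ≡ 1 (mod 2).

(⟸) This fails: take N = 1. Then 1³ = 1 ≡ 1 (mod 2), yet 1 ≡ 1 (mod 14), not 11.

The forward direction holds; the converse fails.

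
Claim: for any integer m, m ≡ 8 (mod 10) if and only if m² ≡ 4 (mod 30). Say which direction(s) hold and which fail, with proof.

Neither implication holds.

(⟹) This fails: take m = 18. Then 18 ≡ 8 (mod 10), but 18² = 324 ≡ 24 (mod 30), not 4.

(⟸) This fails: take m = 2. Then 2² = 4 ≡ 4 (mod 30), yet 2 ≡ 2 (mod 10), not 8.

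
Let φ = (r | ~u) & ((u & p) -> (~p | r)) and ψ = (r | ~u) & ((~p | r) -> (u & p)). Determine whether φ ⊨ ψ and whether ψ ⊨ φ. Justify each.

(⇒) This fails. Under p = F, u = F, r = F, the left side is true but the right side is false.

(⇐) Assume the antecedent. If p is true, the antecedent forces (p = T, u = F, r = F) or (p = T, u = T, r = T), and the consequent holds there. If p is false, the antecedent cannot hold. Either way the consequent holds.

(⇒) fails; (⇐) holds.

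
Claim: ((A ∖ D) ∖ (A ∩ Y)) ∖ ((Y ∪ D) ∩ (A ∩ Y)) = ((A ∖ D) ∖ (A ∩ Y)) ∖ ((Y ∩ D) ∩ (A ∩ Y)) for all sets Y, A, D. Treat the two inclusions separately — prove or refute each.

Both inclusions hold; the sets are equal.

Reverse inclusion. Let x ∈ ((A ∖ D) ∖ (A ∩ Y)) ∖ ((Y ∩ D) ∩ (A ∩ Y)). Then x ∈ A and x ∉ Y, D, from which x ∈ ((A ∖ D) ∖ (A ∩ Y)) ∖ ((Y ∪ D) ∩ (A ∩ Y)).

Forward inclusion. Let x ∈ ((A ∖ D) ∖ (A ∩ Y)) ∖ ((Y ∪ D) ∩ (A ∩ Y)). Then x ∈ A and x ∉ Y, D, from which x ∈ ((A ∖ D) ∖ (A ∩ Y)) ∖ ((Y ∩ D) ∩ (A ∩ Y)).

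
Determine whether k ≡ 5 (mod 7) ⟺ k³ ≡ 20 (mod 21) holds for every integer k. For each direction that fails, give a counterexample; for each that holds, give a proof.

Neither implication holds.

(⟹) This fails: take k = 12. Then 12 ≡ 5 (mod 7), but 12³ = 1728 ≡ 6 (mod 21), not 20.

(⟸) This fails: take k = 17. Then 17³ = 4913 ≡ 20 (mod 21), yet 17 ≡ 3 (mod 7), not 5.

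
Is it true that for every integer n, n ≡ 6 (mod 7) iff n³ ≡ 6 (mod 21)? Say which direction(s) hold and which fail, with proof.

(⇒) fails and (⇐) fails.

[⇒] This fails: take n = 13. Then 13 ≡ 6 (mod 7), but 13³ = 2197 ≡ 13 (mod 21), not 6.

[⇐] This fails: take n = 3. Then 3³ = 27 ≡ 6 (mod 21), yet 3 ≡ 3 (mod 7), not 6.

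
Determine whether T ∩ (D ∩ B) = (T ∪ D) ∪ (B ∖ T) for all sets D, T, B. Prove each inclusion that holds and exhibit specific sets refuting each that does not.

Only the forward inclusion holds.

(⟸) This inclusion fails. Take D = {1}, T = ∅, B = ∅; then 1 ∈ (T ∪ D) ∪ (B ∖ T) but 1 ∉ T ∩ (D ∩ B).

(⟹) Let x ∈ T ∩ (D ∩ B). Then x ∈ D ∩ T ∩ B, from which x ∈ (T ∪ D) ∪ (B ∖ T).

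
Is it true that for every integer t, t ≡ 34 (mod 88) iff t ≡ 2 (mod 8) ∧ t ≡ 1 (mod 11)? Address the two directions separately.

Equivalent; both directions hold.

(←) If t ≡ 2 (mod 8) and t ≡ 1 (mod 11), then by the Chinese remainder theorem t ≡ 34 (mod 88). This is exactly t ≡ 34 (mod 88).

(→) Suppose t ≡ 34 (mod 88); write t = 88j + 34. Since 8 ∣ 88, reducing mod 8 gives t ≡ 34 ≡ 2 (mod 8); since 11 ∣ 88, reducing mod 11 gives t ≡ 34 ≡ 1 (mod 11).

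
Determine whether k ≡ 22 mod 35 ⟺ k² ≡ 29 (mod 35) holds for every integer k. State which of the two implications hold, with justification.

Only the forward implication holds.

[⇐] This fails: take k = 8. Then 8² = 64 ≡ 29 (mod 35), yet 8 ≡ 8 (mod 35), not 22.

[⇒] Suppose k ≡ 22 mod 35. Write k = 35j + 22. Then (35j + 22)² = 1225j² + 1540j + 484 = 35(35j² + 44j + 13) + 29, so k² ≡ 29 (mod 35).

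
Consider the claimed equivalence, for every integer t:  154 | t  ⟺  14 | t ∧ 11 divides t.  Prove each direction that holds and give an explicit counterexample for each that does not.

(⇒) If 154 ∣ t, write t = 154q. Since 154 = 11·14, t = 14·(11q), so 14 ∣ t; and since 154 = 14·11, t = 11·(14q), so 11 ∣ t.

(⇐) Suppose 14 ∣ t and 11 ∣ t. Any common multiple of 14 and 11 is a multiple of their lcm; here gcd(14, 11) = 1, so lcm(14, 11) = 14·11 = 154, so 154 ∣ t.

Both implications hold.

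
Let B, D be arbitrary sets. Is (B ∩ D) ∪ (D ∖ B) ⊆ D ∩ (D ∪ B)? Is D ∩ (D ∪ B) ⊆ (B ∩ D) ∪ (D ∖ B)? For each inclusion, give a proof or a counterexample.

Both inclusions hold.

(⊇) Let x ∈ D ∩ (D ∪ B). Then either x ∈ D and x ∉ B; or x ∈ B ∩ D. In each case x ∈ (B ∩ D) ∪ (D ∖ B), so D ∩ (D ∪ B) ⊆ (B ∩ D) ∪ (D ∖ B).

(⊆) Let x ∈ (B ∩ D) ∪ (D ∖ B). Then either x ∈ D and x ∉ B; or x ∈ B ∩ D. In each case x ∈ D ∩ (D ∪ B), so (B ∩ D) ∪ (D ∖ B) ⊆ D ∩ (D ∪ B).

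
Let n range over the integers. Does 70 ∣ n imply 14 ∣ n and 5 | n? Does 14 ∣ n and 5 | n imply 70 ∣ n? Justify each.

The biconditional holds.

(⟹) If 70 ∣ n, write n = 70q. Since 70 = 5·14, n = 14·(5q), so 14 ∣ n; and since 70 = 14·5, n = 5·(14q), so 5 ∣ n.

(⟸) Suppose 14 ∣ n and 5 ∣ n. Any common multiple of 14 and 5 is a multiple of their lcm; here gcd(14, 5) = 1, so lcm(14, 5) = 14·5 = 70, so 70 ∣ n.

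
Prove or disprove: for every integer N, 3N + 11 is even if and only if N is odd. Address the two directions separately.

Both directions hold.

(⟹) Suppose 3N + 11 is even. Since 3 is odd, 3N and N have the same parity, so 3N + 11 ≡ N + 11 (mod 2). As 11 is odd, 3N + 11 is even exactly when N is odd. Thus N is odd.

(⟸) Conversely, suppose N is odd; write N = 2j + 1. Then 3N + 11 = 3·(2j + 1) + 11 = 2·3j + 14, which is even.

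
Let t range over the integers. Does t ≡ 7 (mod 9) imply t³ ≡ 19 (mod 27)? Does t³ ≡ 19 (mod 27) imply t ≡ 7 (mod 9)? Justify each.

(⇒) Suppose t ≡ 7 (mod 9). Working modulo 27, t ∈ {7, 16, 25}; for each such r, r³ ≡ 19 (mod 27).

(⇐) Conversely, the residues r modulo 27 with r³ ≡ 19 (mod 27) are exactly {7, 16, 25}, and each is ≡ 7 (mod 9).

Both directions hold; the statement is true.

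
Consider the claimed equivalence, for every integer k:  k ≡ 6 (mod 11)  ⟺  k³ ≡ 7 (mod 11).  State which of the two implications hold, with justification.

The biconditional holds.

[⇒] Suppose k ≡ 6 (mod 11). Write k = 11j + 6. Then (11j + 6)³ = 1331j³ + 2178j² + 1188j + 216 = 11(121j³ + 198j² + 108j + 19) + 7, so k³ ≡ 7 (mod 11).

[⇐] Conversely, suppose k³ ≡ 7 (mod 11). The only residue r in {0, …, 10} with r³ ≡ 7 (mod 11) is r = 6, so k ≡ 6 (mod 11).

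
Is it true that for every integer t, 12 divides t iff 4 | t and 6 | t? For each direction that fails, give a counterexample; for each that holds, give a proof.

Equivalent; both directions hold.

(⟸) Suppose 4 ∣ t and 6 ∣ t. Any common multiple of 4 and 6 is a multiple of their lcm; here lcm(4, 6) = 4·6/gcd(4, 6) = 24/2 = 12, so 12 ∣ t.

(⟹) If 12 ∣ t, write t = 12q. Since 12 = 3·4, t = 4·(3q), so 4 ∣ t; and since 12 = 2·6, t = 6·(2q), so 6 ∣ t.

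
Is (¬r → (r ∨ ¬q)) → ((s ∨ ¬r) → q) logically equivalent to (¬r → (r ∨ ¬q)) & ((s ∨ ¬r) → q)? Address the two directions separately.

The forward direction fails; the converse holds.

(⇐) Assume the antecedent. If s is true, the antecedent forces (r = T, s = T, q = T), and the consequent holds there. If s is false, the antecedent forces (r = T, s = F, q = F) or (r = T, s = F, q = T), and the consequent holds there. Either way the consequent holds.

(⇒) This fails. Under r = F, s = F, q = T, the left side is true but the right side is false.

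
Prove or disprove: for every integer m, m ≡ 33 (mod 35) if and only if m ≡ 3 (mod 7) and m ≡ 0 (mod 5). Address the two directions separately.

Neither direction holds.

Forward direction. This fails: m = 33 gives 33 ≡ 33 (mod 35) but 33 ≡ 5 (mod 7), so the conjunction on the right does not hold.

Converse. This fails: m = 10 satisfies both congruences on the right (10 ≡ 3 mod 7 and 10 ≡ 0 mod 5) yet 10 ≡ 10 (mod 35), not 33.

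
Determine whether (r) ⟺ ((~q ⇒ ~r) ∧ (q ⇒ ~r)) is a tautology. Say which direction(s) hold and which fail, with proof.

(⇒) This fails. Under q = F, r = T, the left side is true but the right side is false.

(⇐) This fails. Under q = F, r = F, the left side is false but the right side is true.

Neither direction holds.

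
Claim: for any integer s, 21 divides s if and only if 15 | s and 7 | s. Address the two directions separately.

Only the converse holds.

(→) This fails: take s = 21. Certainly 21 ∣ 21, but 15 ∤ 21.

(←) Suppose 15 ∣ s and 7 ∣ s. Any common multiple of 15 and 7 is a multiple of their lcm; here gcd(15, 7) = 1, so lcm(15, 7) = 15·7 = 105, so 105 ∣ s. Since 21 ∣ 105, it follows that 21 ∣ s.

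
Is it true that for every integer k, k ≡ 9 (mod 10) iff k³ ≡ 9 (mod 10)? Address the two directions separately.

(⇐) Suppose k³ ≡ 9 (mod 10). The only residue r in {0, …, 9} with r³ ≡ 9 (mod 10) is r = 9, so k ≡ 9 (mod 10).

(⇒) Suppose k ≡ 9 (mod 10). Write k = 10j + 9. Then (10j + 9)³ = 1000j³ + 2700j² + 2430j + 729 = 10(100j³ + 270j² + 243j + 72) + 9, so k³ ≡ 9 (mod 10).

Both directions hold; the statement is true.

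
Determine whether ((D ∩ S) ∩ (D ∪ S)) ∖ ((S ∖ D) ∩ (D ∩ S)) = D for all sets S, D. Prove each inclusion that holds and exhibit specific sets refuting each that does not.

Reverse inclusion. This inclusion fails. Take S = ∅, D = {1}; then 1 ∈ D but 1 ∉ ((D ∩ S) ∩ (D ∪ S)) ∖ ((S ∖ D) ∩ (D ∩ S)).

Forward inclusion. Let x ∈ ((D ∩ S) ∩ (D ∪ S)) ∖ ((S ∖ D) ∩ (D ∩ S)). Then x ∈ S ∩ D, from which x ∈ D.

(⊆) holds; (⊇) fails.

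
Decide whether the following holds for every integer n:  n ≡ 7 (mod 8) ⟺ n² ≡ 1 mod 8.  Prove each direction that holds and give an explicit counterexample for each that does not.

Forward direction. Suppose n ≡ 7 (mod 8). Write n = 8j + 7. Then (8j + 7)² = 64j² + 112j + 49 = 8(8j² + 14j + 6) + 1, so n² ≡ 1 (mod 8).

Converse. This fails: take n = 1. Then 1² = 1 ≡ 1 (mod 8), yet 1 ≡ 1 (mod 8), not 7.

Only the forward implication holds.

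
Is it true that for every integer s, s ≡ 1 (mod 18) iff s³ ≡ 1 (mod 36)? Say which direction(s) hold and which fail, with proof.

(→) This fails: take s = 19. Then 19 ≡ 1 (mod 18), but 19³ = 6859 ≡ 19 (mod 36), not 1.

(←) This fails: take s = 13. Then 13³ = 2197 ≡ 1 (mod 36), yet 13 ≡ 13 (mod 18), not 1.

(⇒) fails and (⇐) fails.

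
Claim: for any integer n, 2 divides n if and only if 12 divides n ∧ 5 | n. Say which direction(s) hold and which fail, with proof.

(⟹) This fails: take n = 2. Certainly 2 ∣ 2, but 12 ∤ 2.

(⟸) Suppose 12 ∣ n and 5 ∣ n. Any common multiple of 12 and 5 is a multiple of their lcm; here gcd(12, 5) = 1, so lcm(12, 5) = 12·5 = 60, so 60 ∣ n. Since 2 ∣ 60, it follows that 2 ∣ n.

Only the reverse direction holds.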